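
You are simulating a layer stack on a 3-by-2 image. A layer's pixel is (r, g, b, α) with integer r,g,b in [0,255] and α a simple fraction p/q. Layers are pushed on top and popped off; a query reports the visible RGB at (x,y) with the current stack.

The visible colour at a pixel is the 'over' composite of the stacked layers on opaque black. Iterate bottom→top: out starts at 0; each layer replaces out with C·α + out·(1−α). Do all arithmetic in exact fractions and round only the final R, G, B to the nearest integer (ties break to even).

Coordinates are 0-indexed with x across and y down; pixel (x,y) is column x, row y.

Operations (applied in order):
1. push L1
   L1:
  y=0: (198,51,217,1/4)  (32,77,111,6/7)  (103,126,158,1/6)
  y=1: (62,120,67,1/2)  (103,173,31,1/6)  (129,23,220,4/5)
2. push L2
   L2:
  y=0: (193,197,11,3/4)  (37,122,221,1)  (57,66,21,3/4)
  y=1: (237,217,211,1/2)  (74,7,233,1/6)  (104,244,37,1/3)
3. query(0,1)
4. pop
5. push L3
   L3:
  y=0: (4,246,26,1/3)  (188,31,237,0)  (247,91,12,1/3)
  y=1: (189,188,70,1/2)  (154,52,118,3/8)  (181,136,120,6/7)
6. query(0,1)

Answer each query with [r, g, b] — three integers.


(0,1) stack=L1,L2; from [0,0,0]:
after L1 α=1/2: [31, 60, 67/2]
after L2 α=1/2: [134, 277/2, 489/4]
rounded: [134, 138, 122]

at x=0,y=1 over L1,L3:
+L1 (α=1/2) → [31, 60, 67/2]
+L3 (α=1/2) → [110, 124, 207/4]
= [110, 124, 52]


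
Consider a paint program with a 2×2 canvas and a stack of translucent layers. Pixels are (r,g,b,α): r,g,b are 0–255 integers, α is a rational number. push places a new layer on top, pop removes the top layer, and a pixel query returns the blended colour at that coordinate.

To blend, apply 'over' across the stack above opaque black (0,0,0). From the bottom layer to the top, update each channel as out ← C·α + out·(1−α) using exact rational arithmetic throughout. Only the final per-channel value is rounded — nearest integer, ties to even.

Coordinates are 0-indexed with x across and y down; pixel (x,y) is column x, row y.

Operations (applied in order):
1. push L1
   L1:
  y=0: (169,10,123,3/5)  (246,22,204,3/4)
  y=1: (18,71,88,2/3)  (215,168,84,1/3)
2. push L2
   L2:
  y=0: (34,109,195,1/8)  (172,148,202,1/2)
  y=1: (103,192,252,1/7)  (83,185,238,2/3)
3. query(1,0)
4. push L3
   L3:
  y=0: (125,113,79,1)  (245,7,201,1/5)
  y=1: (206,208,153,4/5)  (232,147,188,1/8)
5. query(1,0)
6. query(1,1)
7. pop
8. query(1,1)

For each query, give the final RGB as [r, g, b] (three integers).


query (1,0) [L1,L2] — begin 0,0,0
L1 α=3/4: [369/2, 33/2, 153]
L2 α=1/2: [713/4, 329/4, 355/2]
→ [178, 82, 178]

(1,0) stack=L1,L2,L3; from [0,0,0]:
L1 α=3/4: [369/2, 33/2, 153]
L2 α=1/2: [713/4, 329/4, 355/2]
L3 α=1/5: [958/5, 336/5, 911/5]
= [192, 67, 182]

(1,1) stack=L1,L2,L3; from [0,0,0]:
after L1 α=1/3: [215/3, 56, 28]
after L2 α=2/3: [713/9, 142, 168]
after L3 α=1/8: [7079/72, 1141/8, 341/2]
rounded: [98, 143, 170]

query (1,1) [L1,L2] — begin 0,0,0
L1 α=1/3: [215/3, 56, 28]
L2 α=2/3: [713/9, 142, 168]
→ [79, 142, 168]


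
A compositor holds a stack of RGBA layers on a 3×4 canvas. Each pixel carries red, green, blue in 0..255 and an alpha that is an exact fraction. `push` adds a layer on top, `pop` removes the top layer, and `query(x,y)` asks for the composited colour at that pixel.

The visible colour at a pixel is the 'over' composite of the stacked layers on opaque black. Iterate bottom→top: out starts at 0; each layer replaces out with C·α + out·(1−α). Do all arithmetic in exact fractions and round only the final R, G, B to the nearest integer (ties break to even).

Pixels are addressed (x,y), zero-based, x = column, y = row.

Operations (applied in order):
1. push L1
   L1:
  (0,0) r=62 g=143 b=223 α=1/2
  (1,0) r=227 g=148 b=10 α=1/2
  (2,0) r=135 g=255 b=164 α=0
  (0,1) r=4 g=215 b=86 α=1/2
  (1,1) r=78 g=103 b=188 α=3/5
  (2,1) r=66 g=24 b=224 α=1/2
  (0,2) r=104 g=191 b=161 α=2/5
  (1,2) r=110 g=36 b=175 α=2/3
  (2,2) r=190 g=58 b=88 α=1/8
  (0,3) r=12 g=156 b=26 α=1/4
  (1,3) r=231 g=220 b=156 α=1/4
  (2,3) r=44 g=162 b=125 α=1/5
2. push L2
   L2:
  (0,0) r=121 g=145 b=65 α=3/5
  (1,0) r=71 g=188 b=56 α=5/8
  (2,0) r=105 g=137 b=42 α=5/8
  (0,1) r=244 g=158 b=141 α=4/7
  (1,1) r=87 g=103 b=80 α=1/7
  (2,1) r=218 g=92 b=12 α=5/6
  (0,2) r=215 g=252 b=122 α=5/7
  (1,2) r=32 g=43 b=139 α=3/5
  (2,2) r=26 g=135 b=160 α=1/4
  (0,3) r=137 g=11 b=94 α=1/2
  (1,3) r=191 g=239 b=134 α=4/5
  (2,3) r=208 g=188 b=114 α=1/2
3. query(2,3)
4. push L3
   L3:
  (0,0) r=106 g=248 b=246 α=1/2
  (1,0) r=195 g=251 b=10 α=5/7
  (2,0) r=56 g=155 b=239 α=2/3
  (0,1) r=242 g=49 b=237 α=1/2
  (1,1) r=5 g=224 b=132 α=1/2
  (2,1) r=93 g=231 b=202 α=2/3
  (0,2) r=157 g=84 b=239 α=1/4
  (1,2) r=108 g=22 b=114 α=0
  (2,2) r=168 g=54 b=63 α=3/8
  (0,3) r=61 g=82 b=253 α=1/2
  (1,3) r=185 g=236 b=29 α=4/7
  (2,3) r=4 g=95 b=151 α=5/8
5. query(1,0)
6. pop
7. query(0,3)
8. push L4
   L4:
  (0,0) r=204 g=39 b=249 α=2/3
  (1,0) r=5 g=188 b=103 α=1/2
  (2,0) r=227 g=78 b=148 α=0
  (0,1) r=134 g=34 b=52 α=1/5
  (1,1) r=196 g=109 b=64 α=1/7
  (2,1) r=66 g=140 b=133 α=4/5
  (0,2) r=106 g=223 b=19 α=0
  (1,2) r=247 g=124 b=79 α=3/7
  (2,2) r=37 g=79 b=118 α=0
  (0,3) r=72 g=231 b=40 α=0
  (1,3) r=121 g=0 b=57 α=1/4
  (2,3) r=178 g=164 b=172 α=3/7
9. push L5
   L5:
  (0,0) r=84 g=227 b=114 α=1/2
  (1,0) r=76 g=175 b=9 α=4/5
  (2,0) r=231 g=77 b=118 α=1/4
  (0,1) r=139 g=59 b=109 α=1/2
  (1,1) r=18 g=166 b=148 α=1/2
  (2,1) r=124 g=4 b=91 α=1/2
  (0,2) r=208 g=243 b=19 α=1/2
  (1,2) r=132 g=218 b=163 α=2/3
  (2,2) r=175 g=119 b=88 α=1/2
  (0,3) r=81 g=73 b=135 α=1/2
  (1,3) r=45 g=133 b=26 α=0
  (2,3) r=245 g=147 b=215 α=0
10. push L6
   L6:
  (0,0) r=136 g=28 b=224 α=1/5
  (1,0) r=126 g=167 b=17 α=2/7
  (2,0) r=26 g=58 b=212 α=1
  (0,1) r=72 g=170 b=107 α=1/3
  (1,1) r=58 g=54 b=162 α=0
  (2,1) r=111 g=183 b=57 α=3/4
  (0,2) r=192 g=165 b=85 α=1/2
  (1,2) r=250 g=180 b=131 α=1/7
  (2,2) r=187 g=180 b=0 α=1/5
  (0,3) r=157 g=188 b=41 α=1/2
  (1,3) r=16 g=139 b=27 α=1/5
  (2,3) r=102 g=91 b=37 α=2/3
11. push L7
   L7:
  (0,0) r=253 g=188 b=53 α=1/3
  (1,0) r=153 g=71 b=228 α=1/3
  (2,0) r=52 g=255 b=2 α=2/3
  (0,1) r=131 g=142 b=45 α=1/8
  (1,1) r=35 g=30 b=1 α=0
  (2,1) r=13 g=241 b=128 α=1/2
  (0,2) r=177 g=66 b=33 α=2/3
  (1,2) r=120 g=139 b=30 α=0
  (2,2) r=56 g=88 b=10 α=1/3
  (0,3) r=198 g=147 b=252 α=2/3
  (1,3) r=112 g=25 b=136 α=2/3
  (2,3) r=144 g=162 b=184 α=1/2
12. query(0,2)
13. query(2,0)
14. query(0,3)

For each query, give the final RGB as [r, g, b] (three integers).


query (2,3) [L1,L2] — begin 0,0,0
after L1 α=1/5: [44/5, 162/5, 25]
after L2 α=1/2: [542/5, 551/5, 139/2]
rounded: [108, 110, 70]

(1,0) stack=L1,L2,L3; from [0,0,0]:
L1 α=1/2: [227/2, 74, 5]
L2 α=5/8: [1391/16, 581/4, 295/8]
L3 α=5/7: [1313/8, 3091/14, 495/28]
= [164, 221, 18]

query (0,3) [L1,L2] — begin 0,0,0
L1 α=1/4: [3, 39, 13/2]
L2 α=1/2: [70, 25, 201/4]
rounded: [70, 25, 50]

at x=0,y=2 over L1,L2,L4,L5,L6,L7:
L1 α=2/5: [208/5, 382/5, 322/5]
L2 α=5/7: [5791/35, 7064/35, 3694/35]
L4 α=0: [5791/35, 7064/35, 3694/35]
L5 α=1/2: [13071/70, 15569/70, 4359/70]
L6 α=1/2: [26511/140, 27119/140, 10309/140]
L7 α=2/3: [25357/140, 45599/420, 19549/420]
→ [181, 109, 47]

(2,0) stack=L1,L2,L4,L5,L6,L7; from [0,0,0]:
+L1 (α=0) → [0, 0, 0]
+L2 (α=5/8) → [525/8, 685/8, 105/4]
+L4 (α=0) → [525/8, 685/8, 105/4]
+L5 (α=1/4) → [3423/32, 2671/32, 787/16]
+L6 (α=1) → [26, 58, 212]
+L7 (α=2/3) → [130/3, 568/3, 72]
= [43, 189, 72]

(0,3) stack=L1,L2,L4,L5,L6,L7; from [0,0,0]:
after L1 α=1/4: [3, 39, 13/2]
after L2 α=1/2: [70, 25, 201/4]
after L4 α=0: [70, 25, 201/4]
after L5 α=1/2: [151/2, 49, 741/8]
after L6 α=1/2: [465/4, 237/2, 1069/16]
after L7 α=2/3: [683/4, 275/2, 9133/48]
= [171, 138, 190]


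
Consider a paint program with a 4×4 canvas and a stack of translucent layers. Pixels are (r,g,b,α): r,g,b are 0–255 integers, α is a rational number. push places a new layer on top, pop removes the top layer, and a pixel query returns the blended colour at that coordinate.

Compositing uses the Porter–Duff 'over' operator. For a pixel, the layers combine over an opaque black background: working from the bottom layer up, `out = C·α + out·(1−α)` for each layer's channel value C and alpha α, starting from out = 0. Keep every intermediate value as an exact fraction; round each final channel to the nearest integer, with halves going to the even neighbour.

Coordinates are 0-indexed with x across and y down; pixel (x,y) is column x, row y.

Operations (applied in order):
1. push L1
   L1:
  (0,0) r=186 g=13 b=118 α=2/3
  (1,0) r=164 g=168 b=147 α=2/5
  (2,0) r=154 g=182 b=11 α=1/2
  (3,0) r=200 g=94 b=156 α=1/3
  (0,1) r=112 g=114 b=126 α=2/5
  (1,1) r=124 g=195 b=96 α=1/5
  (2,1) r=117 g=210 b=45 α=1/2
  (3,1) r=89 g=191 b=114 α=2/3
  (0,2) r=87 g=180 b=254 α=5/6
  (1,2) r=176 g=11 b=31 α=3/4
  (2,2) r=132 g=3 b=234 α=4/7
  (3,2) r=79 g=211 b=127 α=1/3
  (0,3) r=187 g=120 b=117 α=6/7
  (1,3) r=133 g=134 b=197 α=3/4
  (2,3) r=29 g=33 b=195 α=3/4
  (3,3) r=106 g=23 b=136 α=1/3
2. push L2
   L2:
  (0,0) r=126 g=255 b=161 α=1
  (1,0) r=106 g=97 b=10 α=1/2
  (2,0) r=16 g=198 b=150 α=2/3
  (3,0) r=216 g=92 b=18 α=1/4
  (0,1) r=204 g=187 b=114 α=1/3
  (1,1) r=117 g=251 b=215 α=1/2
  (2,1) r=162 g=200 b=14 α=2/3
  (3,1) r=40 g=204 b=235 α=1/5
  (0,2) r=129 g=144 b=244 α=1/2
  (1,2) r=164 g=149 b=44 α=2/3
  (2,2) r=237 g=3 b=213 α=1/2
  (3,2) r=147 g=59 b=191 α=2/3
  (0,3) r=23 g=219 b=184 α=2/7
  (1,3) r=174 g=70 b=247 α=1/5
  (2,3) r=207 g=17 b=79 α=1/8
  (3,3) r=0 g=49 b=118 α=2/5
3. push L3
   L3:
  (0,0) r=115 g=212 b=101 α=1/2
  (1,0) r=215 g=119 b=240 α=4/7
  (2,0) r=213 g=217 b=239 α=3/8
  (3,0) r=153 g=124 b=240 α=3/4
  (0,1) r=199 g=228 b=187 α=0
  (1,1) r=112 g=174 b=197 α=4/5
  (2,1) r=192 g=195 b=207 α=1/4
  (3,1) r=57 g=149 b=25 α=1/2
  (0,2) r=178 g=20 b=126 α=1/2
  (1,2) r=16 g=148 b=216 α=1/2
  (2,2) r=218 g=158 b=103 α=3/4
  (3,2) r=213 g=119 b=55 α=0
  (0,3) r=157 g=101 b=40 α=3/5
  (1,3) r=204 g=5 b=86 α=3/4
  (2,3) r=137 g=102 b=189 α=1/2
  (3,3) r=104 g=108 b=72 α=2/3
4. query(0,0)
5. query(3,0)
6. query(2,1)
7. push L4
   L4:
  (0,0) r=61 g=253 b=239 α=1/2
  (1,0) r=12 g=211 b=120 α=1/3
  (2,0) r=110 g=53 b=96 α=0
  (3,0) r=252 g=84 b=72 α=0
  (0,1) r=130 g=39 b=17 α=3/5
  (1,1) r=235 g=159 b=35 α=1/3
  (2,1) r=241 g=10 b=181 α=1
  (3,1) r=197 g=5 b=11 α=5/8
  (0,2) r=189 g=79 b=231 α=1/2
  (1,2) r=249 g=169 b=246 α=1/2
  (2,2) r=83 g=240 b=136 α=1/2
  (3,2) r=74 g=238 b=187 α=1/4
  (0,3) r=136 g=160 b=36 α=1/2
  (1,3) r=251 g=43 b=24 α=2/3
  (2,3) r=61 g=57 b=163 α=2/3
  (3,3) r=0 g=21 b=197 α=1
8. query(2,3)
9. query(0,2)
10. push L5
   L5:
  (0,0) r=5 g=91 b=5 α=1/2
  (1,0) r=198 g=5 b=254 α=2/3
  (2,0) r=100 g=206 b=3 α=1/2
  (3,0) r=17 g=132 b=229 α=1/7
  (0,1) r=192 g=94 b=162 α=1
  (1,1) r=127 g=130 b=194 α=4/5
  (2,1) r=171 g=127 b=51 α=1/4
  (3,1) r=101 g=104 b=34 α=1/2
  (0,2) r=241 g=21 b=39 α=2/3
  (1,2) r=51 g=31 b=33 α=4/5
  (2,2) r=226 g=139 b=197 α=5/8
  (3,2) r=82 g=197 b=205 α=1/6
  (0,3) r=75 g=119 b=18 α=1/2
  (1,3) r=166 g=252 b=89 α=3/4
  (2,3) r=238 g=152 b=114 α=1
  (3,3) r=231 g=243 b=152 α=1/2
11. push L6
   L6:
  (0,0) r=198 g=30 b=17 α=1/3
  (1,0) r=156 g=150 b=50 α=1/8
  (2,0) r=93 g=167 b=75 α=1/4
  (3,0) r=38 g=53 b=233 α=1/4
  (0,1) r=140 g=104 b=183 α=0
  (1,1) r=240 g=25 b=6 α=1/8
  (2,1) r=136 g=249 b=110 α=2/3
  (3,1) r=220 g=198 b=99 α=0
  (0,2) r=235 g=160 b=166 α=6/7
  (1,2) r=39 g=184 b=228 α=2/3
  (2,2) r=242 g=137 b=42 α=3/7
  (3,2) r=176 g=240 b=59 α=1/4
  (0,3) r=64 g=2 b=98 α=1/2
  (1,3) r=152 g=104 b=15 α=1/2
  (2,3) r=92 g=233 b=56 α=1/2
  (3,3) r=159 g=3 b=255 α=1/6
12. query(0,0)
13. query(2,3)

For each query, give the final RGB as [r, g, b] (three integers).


(0,0) stack=L1,L2,L3; from [0,0,0]:
L1 α=2/3: [124, 26/3, 236/3]
L2 α=1: [126, 255, 161]
L3 α=1/2: [241/2, 467/2, 131]
= [120, 234, 131]

at x=3,y=0 over L1,L2,L3:
after L1 α=1/3: [200/3, 94/3, 52]
after L2 α=1/4: [104, 93/2, 87/2]
after L3 α=3/4: [563/4, 837/8, 1527/8]
= [141, 105, 191]

query (2,1) [L1,L2,L3] — begin 0,0,0
L1 α=1/2: [117/2, 105, 45/2]
L2 α=2/3: [255/2, 505/3, 101/6]
L3 α=1/4: [1149/8, 175, 515/8]
= [144, 175, 64]

(2,3) stack=L1,L2,L3,L4; from [0,0,0]:
+L1 (α=3/4) → [87/4, 99/4, 585/4]
+L2 (α=1/8) → [1437/32, 761/32, 4411/32]
+L3 (α=1/2) → [5821/64, 4025/64, 10459/64]
+L4 (α=2/3) → [4543/64, 11321/192, 10441/64]
= [71, 59, 163]

at x=0,y=2 over L1,L2,L3,L4:
after L1 α=5/6: [145/2, 150, 635/3]
after L2 α=1/2: [403/4, 147, 1367/6]
after L3 α=1/2: [1115/8, 167/2, 2123/12]
after L4 α=1/2: [2627/16, 325/4, 4895/24]
→ [164, 81, 204]

(0,0) stack=L1,L2,L3,L4,L5,L6; from [0,0,0]:
after L1 α=2/3: [124, 26/3, 236/3]
after L2 α=1: [126, 255, 161]
after L3 α=1/2: [241/2, 467/2, 131]
after L4 α=1/2: [363/4, 973/4, 185]
after L5 α=1/2: [383/8, 1337/8, 95]
after L6 α=1/3: [1175/12, 1457/12, 69]
→ [98, 121, 69]

at x=2,y=3 over L1,L2,L3,L4,L5,L6:
after L1 α=3/4: [87/4, 99/4, 585/4]
after L2 α=1/8: [1437/32, 761/32, 4411/32]
after L3 α=1/2: [5821/64, 4025/64, 10459/64]
after L4 α=2/3: [4543/64, 11321/192, 10441/64]
after L5 α=1: [238, 152, 114]
after L6 α=1/2: [165, 385/2, 85]
rounded: [165, 192, 85]


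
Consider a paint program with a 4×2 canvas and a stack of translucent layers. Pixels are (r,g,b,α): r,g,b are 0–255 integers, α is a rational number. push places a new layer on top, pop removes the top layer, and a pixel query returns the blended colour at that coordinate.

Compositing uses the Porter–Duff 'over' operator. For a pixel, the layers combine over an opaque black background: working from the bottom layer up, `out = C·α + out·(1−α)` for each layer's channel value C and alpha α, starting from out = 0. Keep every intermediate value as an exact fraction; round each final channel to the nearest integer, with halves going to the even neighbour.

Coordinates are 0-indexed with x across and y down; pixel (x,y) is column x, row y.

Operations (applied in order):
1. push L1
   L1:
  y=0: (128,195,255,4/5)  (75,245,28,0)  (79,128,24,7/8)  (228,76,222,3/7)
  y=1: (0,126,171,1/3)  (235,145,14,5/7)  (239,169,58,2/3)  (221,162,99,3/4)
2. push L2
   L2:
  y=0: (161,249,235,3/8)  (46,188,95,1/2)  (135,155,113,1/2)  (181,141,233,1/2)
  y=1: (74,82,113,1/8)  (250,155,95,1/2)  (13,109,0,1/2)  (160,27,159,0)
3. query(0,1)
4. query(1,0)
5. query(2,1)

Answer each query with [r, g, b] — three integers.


query (0,1) [L1,L2] — begin 0,0,0
L1 α=1/3: [0, 42, 57]
L2 α=1/8: [37/4, 47, 64]
= [9, 47, 64]

at x=1,y=0 over L1,L2:
after L1 α=0: [0, 0, 0]
after L2 α=1/2: [23, 94, 95/2]
rounded: [23, 94, 48]

at x=2,y=1 over L1,L2:
L1 α=2/3: [478/3, 338/3, 116/3]
L2 α=1/2: [517/6, 665/6, 58/3]
rounded: [86, 111, 19]


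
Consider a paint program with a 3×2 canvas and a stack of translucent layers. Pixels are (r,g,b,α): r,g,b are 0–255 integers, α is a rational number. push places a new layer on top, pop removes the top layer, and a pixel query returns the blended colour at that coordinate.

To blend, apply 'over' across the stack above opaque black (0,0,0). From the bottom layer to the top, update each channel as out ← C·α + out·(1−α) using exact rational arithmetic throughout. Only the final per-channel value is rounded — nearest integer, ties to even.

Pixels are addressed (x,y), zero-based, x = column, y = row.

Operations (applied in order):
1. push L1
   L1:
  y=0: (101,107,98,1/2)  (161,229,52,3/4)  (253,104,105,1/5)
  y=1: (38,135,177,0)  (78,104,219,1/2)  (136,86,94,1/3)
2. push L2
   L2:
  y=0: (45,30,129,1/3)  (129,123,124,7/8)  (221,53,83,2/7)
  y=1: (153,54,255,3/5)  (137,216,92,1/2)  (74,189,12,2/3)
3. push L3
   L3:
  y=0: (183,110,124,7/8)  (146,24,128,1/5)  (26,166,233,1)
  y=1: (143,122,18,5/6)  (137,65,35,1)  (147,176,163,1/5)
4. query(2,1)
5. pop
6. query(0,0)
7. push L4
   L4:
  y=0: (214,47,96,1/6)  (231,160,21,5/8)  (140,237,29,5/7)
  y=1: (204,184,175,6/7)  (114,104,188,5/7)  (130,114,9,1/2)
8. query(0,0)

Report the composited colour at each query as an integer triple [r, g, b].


(2,1) stack=L1,L2,L3; from [0,0,0]:
L1 α=1/3: [136/3, 86/3, 94/3]
L2 α=2/3: [580/9, 1220/9, 166/9]
L3 α=1/5: [3643/45, 6464/45, 2131/45]
= [81, 144, 47]

query (0,0) [L1,L2] — begin 0,0,0
after L1 α=1/2: [101/2, 107/2, 49]
after L2 α=1/3: [146/3, 137/3, 227/3]
rounded: [49, 46, 76]

(0,0) stack=L1,L2,L4; from [0,0,0]:
L1 α=1/2: [101/2, 107/2, 49]
L2 α=1/3: [146/3, 137/3, 227/3]
L4 α=1/6: [686/9, 413/9, 1423/18]
rounded: [76, 46, 79]


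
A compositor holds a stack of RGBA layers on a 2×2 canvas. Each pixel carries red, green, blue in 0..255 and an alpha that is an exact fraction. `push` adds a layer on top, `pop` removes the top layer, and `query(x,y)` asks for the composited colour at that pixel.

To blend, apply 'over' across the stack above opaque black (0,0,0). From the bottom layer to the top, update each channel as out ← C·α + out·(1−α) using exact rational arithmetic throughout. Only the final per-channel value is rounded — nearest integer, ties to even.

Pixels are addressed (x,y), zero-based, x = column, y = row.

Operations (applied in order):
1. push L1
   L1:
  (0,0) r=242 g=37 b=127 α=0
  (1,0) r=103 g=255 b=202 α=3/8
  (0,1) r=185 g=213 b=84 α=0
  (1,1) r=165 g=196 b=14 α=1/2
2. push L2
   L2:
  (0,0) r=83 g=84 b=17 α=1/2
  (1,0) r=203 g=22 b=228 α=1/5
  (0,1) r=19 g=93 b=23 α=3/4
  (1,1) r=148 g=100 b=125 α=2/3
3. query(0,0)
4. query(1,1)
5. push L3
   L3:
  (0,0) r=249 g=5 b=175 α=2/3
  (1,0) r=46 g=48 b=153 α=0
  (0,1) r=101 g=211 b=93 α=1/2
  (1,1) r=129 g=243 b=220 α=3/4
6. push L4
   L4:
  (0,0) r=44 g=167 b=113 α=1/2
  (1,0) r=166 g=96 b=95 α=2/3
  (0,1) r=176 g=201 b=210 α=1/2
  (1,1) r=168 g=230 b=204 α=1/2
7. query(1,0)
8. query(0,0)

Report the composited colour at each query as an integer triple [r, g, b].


at x=0,y=0 over L1,L2:
L1 α=0: [0, 0, 0]
L2 α=1/2: [83/2, 42, 17/2]
rounded: [42, 42, 8]

at x=1,y=1 over L1,L2:
+L1 (α=1/2) → [165/2, 98, 7]
+L2 (α=2/3) → [757/6, 298/3, 257/3]
rounded: [126, 99, 86]

(1,0) stack=L1,L2,L3,L4; from [0,0,0]:
L1 α=3/8: [309/8, 765/8, 303/4]
L2 α=1/5: [143/2, 809/10, 531/5]
L3 α=0: [143/2, 809/10, 531/5]
L4 α=2/3: [269/2, 2729/30, 1481/15]
= [134, 91, 99]

(0,0) stack=L1,L2,L3,L4; from [0,0,0]:
after L1 α=0: [0, 0, 0]
after L2 α=1/2: [83/2, 42, 17/2]
after L3 α=2/3: [1079/6, 52/3, 239/2]
after L4 α=1/2: [1343/12, 553/6, 465/4]
→ [112, 92, 116]


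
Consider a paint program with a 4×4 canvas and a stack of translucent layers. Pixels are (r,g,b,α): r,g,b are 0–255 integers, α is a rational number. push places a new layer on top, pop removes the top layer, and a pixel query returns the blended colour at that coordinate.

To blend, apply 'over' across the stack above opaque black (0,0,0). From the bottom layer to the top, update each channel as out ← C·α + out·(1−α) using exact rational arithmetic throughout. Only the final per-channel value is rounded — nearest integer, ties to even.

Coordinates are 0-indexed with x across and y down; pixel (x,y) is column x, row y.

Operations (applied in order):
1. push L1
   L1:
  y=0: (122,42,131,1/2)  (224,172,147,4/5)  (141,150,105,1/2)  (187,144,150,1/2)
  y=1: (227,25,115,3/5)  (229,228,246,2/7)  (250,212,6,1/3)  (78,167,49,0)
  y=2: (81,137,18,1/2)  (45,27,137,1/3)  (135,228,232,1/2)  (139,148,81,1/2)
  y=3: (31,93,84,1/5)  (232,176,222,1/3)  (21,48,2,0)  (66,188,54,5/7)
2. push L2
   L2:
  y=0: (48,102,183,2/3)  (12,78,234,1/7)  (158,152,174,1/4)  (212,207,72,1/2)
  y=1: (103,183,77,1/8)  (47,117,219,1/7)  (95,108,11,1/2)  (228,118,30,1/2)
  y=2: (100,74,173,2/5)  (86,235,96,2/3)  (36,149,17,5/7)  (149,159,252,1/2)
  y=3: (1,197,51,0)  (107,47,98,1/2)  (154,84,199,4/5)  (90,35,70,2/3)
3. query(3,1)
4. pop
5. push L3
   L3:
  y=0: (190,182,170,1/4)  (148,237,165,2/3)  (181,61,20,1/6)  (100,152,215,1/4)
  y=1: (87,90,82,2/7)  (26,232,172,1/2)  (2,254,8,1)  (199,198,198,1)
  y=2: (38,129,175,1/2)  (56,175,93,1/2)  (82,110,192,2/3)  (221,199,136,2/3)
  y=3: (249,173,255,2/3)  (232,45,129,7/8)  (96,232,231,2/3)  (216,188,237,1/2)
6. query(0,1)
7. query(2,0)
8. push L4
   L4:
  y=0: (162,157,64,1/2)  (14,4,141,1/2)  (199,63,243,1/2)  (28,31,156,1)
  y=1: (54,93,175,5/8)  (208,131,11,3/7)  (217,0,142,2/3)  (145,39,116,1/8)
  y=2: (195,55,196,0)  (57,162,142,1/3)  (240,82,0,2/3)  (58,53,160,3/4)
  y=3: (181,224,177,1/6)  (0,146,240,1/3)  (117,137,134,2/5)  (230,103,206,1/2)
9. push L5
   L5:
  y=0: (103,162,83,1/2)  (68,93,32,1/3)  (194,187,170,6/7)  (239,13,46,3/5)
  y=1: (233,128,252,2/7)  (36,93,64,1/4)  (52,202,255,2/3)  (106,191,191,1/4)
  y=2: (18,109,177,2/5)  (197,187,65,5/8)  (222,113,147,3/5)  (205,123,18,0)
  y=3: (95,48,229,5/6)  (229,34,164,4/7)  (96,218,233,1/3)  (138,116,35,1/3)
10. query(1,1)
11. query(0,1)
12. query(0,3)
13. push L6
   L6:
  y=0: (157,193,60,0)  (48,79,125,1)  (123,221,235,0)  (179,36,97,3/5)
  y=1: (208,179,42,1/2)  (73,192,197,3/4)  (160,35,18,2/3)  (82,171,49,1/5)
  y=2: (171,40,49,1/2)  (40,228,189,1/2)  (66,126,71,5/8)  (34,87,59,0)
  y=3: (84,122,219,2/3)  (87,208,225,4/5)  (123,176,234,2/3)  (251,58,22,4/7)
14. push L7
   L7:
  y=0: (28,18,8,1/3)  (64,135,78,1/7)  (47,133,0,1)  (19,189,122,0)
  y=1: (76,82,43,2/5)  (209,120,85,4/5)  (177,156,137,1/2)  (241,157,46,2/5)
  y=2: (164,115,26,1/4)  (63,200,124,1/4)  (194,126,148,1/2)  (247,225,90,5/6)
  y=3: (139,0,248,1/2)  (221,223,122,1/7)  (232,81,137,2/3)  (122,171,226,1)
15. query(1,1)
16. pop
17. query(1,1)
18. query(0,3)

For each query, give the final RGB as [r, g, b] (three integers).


(3,1) stack=L1,L2; from [0,0,0]:
L1 α=0: [0, 0, 0]
L2 α=1/2: [114, 59, 15]
= [114, 59, 15]

query (0,1) [L1,L3] — begin 0,0,0
after L1 α=3/5: [681/5, 15, 69]
after L3 α=2/7: [855/7, 255/7, 509/7]
= [122, 36, 73]

(2,0) stack=L1,L3; from [0,0,0]:
after L1 α=1/2: [141/2, 75, 105/2]
after L3 α=1/6: [1067/12, 218/3, 565/12]
= [89, 73, 47]

(1,1) stack=L1,L3,L4,L5; from [0,0,0]:
L1 α=2/7: [458/7, 456/7, 492/7]
L3 α=1/2: [320/7, 1040/7, 848/7]
L4 α=3/7: [5648/49, 6911/49, 3623/49]
L5 α=1/4: [4677/49, 12645/98, 14005/196]
= [95, 129, 71]

query (0,1) [L1,L3,L4,L5] — begin 0,0,0
L1 α=3/5: [681/5, 15, 69]
L3 α=2/7: [855/7, 255/7, 509/7]
L4 α=5/8: [4455/56, 1005/14, 1913/14]
L5 α=2/7: [48371/392, 8609/98, 16621/98]
= [123, 88, 170]

query (0,3) [L1,L3,L4,L5] — begin 0,0,0
+L1 (α=1/5) → [31/5, 93/5, 84/5]
+L3 (α=2/3) → [2521/15, 1823/15, 878/5]
+L4 (α=1/6) → [1532/9, 2495/18, 1055/6]
+L5 (α=5/6) → [5807/54, 6815/108, 7925/36]
rounded: [108, 63, 220]

at x=1,y=1 over L1,L3,L4,L5,L6,L7:
+L1 (α=2/7) → [458/7, 456/7, 492/7]
+L3 (α=1/2) → [320/7, 1040/7, 848/7]
+L4 (α=3/7) → [5648/49, 6911/49, 3623/49]
+L5 (α=1/4) → [4677/49, 12645/98, 14005/196]
+L6 (α=3/4) → [3852/49, 69093/392, 129841/784]
+L7 (α=4/5) → [44816/245, 257253/1960, 396401/3920]
= [183, 131, 101]

query (1,1) [L1,L3,L4,L5,L6] — begin 0,0,0
after L1 α=2/7: [458/7, 456/7, 492/7]
after L3 α=1/2: [320/7, 1040/7, 848/7]
after L4 α=3/7: [5648/49, 6911/49, 3623/49]
after L5 α=1/4: [4677/49, 12645/98, 14005/196]
after L6 α=3/4: [3852/49, 69093/392, 129841/784]
→ [79, 176, 166]

query (0,3) [L1,L3,L4,L5,L6] — begin 0,0,0
+L1 (α=1/5) → [31/5, 93/5, 84/5]
+L3 (α=2/3) → [2521/15, 1823/15, 878/5]
+L4 (α=1/6) → [1532/9, 2495/18, 1055/6]
+L5 (α=5/6) → [5807/54, 6815/108, 7925/36]
+L6 (α=2/3) → [14879/162, 33167/324, 23693/108]
= [92, 102, 219]


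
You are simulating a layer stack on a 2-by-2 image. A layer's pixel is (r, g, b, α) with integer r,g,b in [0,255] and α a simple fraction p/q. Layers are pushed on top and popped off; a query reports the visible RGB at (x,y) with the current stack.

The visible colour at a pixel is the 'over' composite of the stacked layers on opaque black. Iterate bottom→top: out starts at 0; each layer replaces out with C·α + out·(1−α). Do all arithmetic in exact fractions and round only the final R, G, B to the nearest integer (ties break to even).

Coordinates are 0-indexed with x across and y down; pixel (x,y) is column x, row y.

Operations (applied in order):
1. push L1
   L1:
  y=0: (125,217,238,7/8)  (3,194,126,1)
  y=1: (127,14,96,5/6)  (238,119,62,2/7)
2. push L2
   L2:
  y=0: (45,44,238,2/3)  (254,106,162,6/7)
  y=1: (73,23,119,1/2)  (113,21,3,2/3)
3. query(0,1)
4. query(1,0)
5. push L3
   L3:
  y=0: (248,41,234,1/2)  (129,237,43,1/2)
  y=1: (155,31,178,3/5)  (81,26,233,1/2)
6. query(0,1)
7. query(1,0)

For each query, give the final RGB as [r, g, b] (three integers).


(0,1) stack=L1,L2; from [0,0,0]:
after L1 α=5/6: [635/6, 35/3, 80]
after L2 α=1/2: [1073/12, 52/3, 199/2]
rounded: [89, 17, 100]

query (1,0) [L1,L2] — begin 0,0,0
L1 α=1: [3, 194, 126]
L2 α=6/7: [1527/7, 830/7, 1098/7]
rounded: [218, 119, 157]

query (0,1) [L1,L2,L3] — begin 0,0,0
+L1 (α=5/6) → [635/6, 35/3, 80]
+L2 (α=1/2) → [1073/12, 52/3, 199/2]
+L3 (α=3/5) → [3863/30, 383/15, 733/5]
= [129, 26, 147]

query (1,0) [L1,L2,L3] — begin 0,0,0
+L1 (α=1) → [3, 194, 126]
+L2 (α=6/7) → [1527/7, 830/7, 1098/7]
+L3 (α=1/2) → [1215/7, 2489/14, 1399/14]
rounded: [174, 178, 100]


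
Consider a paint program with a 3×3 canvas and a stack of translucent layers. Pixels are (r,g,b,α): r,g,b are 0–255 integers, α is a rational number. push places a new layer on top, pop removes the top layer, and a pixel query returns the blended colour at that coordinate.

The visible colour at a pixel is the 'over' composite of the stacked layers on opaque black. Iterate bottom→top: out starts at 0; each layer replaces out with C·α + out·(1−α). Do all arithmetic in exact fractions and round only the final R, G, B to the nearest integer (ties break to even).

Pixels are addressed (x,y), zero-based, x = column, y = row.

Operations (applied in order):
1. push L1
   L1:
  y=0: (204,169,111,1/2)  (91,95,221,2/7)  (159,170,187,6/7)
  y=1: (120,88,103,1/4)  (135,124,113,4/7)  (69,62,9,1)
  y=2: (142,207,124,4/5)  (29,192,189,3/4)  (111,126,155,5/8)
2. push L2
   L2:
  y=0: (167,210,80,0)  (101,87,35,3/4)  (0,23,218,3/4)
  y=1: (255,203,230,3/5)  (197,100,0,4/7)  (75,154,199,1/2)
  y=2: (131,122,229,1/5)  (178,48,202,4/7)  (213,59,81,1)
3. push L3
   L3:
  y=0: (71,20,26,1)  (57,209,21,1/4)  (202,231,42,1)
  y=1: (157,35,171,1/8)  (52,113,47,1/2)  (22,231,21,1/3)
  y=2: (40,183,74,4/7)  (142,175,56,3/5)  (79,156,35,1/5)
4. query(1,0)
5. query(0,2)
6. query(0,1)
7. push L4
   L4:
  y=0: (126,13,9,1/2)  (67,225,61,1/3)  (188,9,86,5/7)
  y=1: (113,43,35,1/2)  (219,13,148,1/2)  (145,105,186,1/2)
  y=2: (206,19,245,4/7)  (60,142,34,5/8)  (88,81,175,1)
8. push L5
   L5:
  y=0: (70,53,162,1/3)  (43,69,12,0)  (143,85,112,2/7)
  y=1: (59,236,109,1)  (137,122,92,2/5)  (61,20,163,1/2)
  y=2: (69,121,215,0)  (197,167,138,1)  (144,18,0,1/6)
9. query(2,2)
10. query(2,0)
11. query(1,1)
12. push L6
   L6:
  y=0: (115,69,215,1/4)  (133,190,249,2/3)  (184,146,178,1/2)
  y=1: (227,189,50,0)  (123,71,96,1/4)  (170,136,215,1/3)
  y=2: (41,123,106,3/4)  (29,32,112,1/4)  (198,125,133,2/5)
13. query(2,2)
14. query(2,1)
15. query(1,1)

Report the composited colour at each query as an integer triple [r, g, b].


(1,0) stack=L1,L2,L3; from [0,0,0]:
L1 α=2/7: [26, 190/7, 442/7]
L2 α=3/4: [329/4, 2017/28, 1177/28]
L3 α=1/4: [1215/16, 11903/112, 4119/112]
→ [76, 106, 37]

(0,2) stack=L1,L2,L3; from [0,0,0]:
after L1 α=4/5: [568/5, 828/5, 496/5]
after L2 α=1/5: [2927/25, 3922/25, 3129/25]
after L3 α=4/7: [12781/175, 30066/175, 16787/175]
= [73, 172, 96]

(0,1) stack=L1,L2,L3; from [0,0,0]:
after L1 α=1/4: [30, 22, 103/4]
after L2 α=3/5: [165, 653/5, 1483/10]
after L3 α=1/8: [164, 2373/20, 12091/80]
= [164, 119, 151]

at x=2,y=2 over L1,L2,L3,L4,L5:
L1 α=5/8: [555/8, 315/4, 775/8]
L2 α=1: [213, 59, 81]
L3 α=1/5: [931/5, 392/5, 359/5]
L4 α=1: [88, 81, 175]
L5 α=1/6: [292/3, 141/2, 875/6]
→ [97, 70, 146]

at x=2,y=0 over L1,L2,L3,L4,L5:
after L1 α=6/7: [954/7, 1020/7, 1122/7]
after L2 α=3/4: [477/14, 1503/28, 1425/7]
after L3 α=1: [202, 231, 42]
after L4 α=5/7: [192, 507/7, 514/7]
after L5 α=2/7: [178, 3725/49, 4138/49]
→ [178, 76, 84]

(1,1) stack=L1,L2,L3,L4,L5; from [0,0,0]:
L1 α=4/7: [540/7, 496/7, 452/7]
L2 α=4/7: [7136/49, 4288/49, 1356/49]
L3 α=1/2: [4842/49, 9825/98, 3659/98]
L4 α=1/2: [15573/98, 11099/196, 18163/196]
L5 α=2/5: [73571/490, 81121/980, 90553/980]
= [150, 83, 92]

(2,2) stack=L1,L2,L3,L4,L5,L6; from [0,0,0]:
+L1 (α=5/8) → [555/8, 315/4, 775/8]
+L2 (α=1) → [213, 59, 81]
+L3 (α=1/5) → [931/5, 392/5, 359/5]
+L4 (α=1) → [88, 81, 175]
+L5 (α=1/6) → [292/3, 141/2, 875/6]
+L6 (α=2/5) → [688/5, 923/10, 1407/10]
= [138, 92, 141]

(2,1) stack=L1,L2,L3,L4,L5,L6; from [0,0,0]:
L1 α=1: [69, 62, 9]
L2 α=1/2: [72, 108, 104]
L3 α=1/3: [166/3, 149, 229/3]
L4 α=1/2: [601/6, 127, 787/6]
L5 α=1/2: [967/12, 147/2, 1765/12]
L6 α=1/3: [1987/18, 283/3, 3055/18]
rounded: [110, 94, 170]

(1,1) stack=L1,L2,L3,L4,L5,L6; from [0,0,0]:
after L1 α=4/7: [540/7, 496/7, 452/7]
after L2 α=4/7: [7136/49, 4288/49, 1356/49]
after L3 α=1/2: [4842/49, 9825/98, 3659/98]
after L4 α=1/2: [15573/98, 11099/196, 18163/196]
after L5 α=2/5: [73571/490, 81121/980, 90553/980]
after L6 α=1/4: [280983/1960, 312943/3920, 365739/3920]
→ [143, 80, 93]


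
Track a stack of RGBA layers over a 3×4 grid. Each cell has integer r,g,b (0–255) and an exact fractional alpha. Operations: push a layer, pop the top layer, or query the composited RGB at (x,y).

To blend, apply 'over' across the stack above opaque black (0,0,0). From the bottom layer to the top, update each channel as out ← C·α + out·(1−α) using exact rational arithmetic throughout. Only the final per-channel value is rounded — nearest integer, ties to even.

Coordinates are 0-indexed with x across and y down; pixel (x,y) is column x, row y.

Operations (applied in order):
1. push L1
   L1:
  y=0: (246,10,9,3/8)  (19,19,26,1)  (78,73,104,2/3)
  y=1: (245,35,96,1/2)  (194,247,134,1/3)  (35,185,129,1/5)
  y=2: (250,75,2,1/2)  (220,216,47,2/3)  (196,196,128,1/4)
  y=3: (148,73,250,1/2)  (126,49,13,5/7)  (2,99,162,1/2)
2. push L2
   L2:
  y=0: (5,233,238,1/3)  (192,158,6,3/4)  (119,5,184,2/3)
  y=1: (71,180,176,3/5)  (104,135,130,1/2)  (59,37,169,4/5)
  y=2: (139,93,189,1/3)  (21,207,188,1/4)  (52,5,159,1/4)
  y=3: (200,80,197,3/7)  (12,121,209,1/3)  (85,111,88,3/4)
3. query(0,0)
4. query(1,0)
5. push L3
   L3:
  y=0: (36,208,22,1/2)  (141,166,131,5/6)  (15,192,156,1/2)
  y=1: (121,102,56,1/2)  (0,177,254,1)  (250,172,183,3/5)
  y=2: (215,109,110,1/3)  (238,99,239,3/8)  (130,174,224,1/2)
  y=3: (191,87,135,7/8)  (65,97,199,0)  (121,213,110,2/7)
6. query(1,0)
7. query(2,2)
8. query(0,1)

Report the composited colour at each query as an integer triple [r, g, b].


(0,0) stack=L1,L2; from [0,0,0]:
L1 α=3/8: [369/4, 15/4, 27/8]
L2 α=1/3: [379/6, 481/6, 979/12]
= [63, 80, 82]

query (1,0) [L1,L2] — begin 0,0,0
after L1 α=1: [19, 19, 26]
after L2 α=3/4: [595/4, 493/4, 11]
= [149, 123, 11]

(1,0) stack=L1,L2,L3; from [0,0,0]:
after L1 α=1: [19, 19, 26]
after L2 α=3/4: [595/4, 493/4, 11]
after L3 α=5/6: [3415/24, 1271/8, 111]
= [142, 159, 111]

query (2,2) [L1,L2,L3] — begin 0,0,0
+L1 (α=1/4) → [49, 49, 32]
+L2 (α=1/4) → [199/4, 38, 255/4]
+L3 (α=1/2) → [719/8, 106, 1151/8]
rounded: [90, 106, 144]

query (0,1) [L1,L2,L3] — begin 0,0,0
L1 α=1/2: [245/2, 35/2, 48]
L2 α=3/5: [458/5, 115, 624/5]
L3 α=1/2: [1063/10, 217/2, 452/5]
rounded: [106, 108, 90]


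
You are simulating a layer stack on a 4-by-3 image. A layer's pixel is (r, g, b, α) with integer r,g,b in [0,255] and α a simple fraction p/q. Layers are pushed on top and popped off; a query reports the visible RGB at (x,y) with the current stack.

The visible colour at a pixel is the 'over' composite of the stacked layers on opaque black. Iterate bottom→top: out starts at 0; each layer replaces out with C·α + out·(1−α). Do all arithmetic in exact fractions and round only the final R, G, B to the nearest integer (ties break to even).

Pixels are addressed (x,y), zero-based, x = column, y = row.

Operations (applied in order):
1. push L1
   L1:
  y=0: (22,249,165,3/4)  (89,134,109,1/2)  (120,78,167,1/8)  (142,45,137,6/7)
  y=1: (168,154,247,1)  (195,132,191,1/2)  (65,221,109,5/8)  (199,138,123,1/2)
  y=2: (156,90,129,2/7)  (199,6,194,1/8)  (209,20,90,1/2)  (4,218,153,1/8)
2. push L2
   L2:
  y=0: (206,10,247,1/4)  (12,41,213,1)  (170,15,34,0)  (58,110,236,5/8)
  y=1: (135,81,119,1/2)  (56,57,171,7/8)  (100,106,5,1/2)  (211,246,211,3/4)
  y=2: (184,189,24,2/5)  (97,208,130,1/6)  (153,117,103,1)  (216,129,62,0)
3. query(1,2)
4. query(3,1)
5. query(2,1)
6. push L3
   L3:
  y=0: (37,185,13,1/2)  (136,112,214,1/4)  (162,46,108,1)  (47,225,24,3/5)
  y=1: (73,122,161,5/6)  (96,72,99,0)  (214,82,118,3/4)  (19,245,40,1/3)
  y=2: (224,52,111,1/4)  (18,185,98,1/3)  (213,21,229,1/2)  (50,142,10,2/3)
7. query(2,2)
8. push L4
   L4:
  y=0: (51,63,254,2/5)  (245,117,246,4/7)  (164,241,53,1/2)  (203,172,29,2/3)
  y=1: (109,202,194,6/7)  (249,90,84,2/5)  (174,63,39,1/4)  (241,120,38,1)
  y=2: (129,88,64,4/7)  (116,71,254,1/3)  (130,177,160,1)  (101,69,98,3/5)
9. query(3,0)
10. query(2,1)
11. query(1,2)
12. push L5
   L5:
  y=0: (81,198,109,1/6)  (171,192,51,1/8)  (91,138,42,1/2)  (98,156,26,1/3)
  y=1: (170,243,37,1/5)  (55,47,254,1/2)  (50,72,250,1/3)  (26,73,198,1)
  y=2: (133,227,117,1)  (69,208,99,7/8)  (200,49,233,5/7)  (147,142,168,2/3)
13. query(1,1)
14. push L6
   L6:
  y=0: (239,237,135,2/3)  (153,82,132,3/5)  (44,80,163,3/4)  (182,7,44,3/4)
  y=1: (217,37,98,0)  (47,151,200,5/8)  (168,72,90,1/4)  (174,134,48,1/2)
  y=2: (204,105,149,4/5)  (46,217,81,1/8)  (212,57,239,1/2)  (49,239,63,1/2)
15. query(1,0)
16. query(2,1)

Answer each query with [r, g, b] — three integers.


(1,2) stack=L1,L2; from [0,0,0]:
+L1 (α=1/8) → [199/8, 3/4, 97/4]
+L2 (α=1/6) → [1771/48, 847/24, 335/8]
= [37, 35, 42]

query (3,1) [L1,L2] — begin 0,0,0
L1 α=1/2: [199/2, 69, 123/2]
L2 α=3/4: [1465/8, 807/4, 1389/8]
rounded: [183, 202, 174]

query (2,1) [L1,L2] — begin 0,0,0
after L1 α=5/8: [325/8, 1105/8, 545/8]
after L2 α=1/2: [1125/16, 1953/16, 585/16]
rounded: [70, 122, 37]

query (2,2) [L1,L2,L3] — begin 0,0,0
+L1 (α=1/2) → [209/2, 10, 45]
+L2 (α=1) → [153, 117, 103]
+L3 (α=1/2) → [183, 69, 166]
→ [183, 69, 166]

(3,0) stack=L1,L2,L3,L4; from [0,0,0]:
L1 α=6/7: [852/7, 270/7, 822/7]
L2 α=5/8: [2293/28, 1165/14, 5363/28]
L3 α=3/5: [4267/70, 1178/7, 6371/70]
L4 α=2/3: [32687/210, 3586/21, 3477/70]
rounded: [156, 171, 50]

(2,1) stack=L1,L2,L3,L4; from [0,0,0]:
after L1 α=5/8: [325/8, 1105/8, 545/8]
after L2 α=1/2: [1125/16, 1953/16, 585/16]
after L3 α=3/4: [11397/64, 5889/64, 6249/64]
after L4 α=1/4: [45327/256, 21699/256, 21243/256]
= [177, 85, 83]

query (1,2) [L1,L2,L3,L4] — begin 0,0,0
+L1 (α=1/8) → [199/8, 3/4, 97/4]
+L2 (α=1/6) → [1771/48, 847/24, 335/8]
+L3 (α=1/3) → [2203/72, 3067/36, 727/12]
+L4 (α=1/3) → [6379/108, 4345/54, 2251/18]
rounded: [59, 80, 125]

query (1,1) [L1,L2,L3,L4,L5] — begin 0,0,0
after L1 α=1/2: [195/2, 66, 191/2]
after L2 α=7/8: [979/16, 465/8, 2585/16]
after L3 α=0: [979/16, 465/8, 2585/16]
after L4 α=2/5: [2181/16, 567/8, 10443/80]
after L5 α=1/2: [3061/32, 943/16, 30763/160]
= [96, 59, 192]

at x=1,y=0 over L1,L2,L3,L4,L5,L6:
+L1 (α=1/2) → [89/2, 67, 109/2]
+L2 (α=1) → [12, 41, 213]
+L3 (α=1/4) → [43, 235/4, 853/4]
+L4 (α=4/7) → [1109/7, 2577/28, 6495/28]
+L5 (α=1/8) → [160, 3345/32, 6699/32]
+L6 (α=3/5) → [779/5, 7281/80, 2607/16]
= [156, 91, 163]

at x=2,y=1 over L1,L2,L3,L4,L5,L6:
+L1 (α=5/8) → [325/8, 1105/8, 545/8]
+L2 (α=1/2) → [1125/16, 1953/16, 585/16]
+L3 (α=3/4) → [11397/64, 5889/64, 6249/64]
+L4 (α=1/4) → [45327/256, 21699/256, 21243/256]
+L5 (α=1/3) → [51727/384, 10305/128, 53243/384]
+L6 (α=1/4) → [73231/512, 40131/512, 64763/512]
→ [143, 78, 126]


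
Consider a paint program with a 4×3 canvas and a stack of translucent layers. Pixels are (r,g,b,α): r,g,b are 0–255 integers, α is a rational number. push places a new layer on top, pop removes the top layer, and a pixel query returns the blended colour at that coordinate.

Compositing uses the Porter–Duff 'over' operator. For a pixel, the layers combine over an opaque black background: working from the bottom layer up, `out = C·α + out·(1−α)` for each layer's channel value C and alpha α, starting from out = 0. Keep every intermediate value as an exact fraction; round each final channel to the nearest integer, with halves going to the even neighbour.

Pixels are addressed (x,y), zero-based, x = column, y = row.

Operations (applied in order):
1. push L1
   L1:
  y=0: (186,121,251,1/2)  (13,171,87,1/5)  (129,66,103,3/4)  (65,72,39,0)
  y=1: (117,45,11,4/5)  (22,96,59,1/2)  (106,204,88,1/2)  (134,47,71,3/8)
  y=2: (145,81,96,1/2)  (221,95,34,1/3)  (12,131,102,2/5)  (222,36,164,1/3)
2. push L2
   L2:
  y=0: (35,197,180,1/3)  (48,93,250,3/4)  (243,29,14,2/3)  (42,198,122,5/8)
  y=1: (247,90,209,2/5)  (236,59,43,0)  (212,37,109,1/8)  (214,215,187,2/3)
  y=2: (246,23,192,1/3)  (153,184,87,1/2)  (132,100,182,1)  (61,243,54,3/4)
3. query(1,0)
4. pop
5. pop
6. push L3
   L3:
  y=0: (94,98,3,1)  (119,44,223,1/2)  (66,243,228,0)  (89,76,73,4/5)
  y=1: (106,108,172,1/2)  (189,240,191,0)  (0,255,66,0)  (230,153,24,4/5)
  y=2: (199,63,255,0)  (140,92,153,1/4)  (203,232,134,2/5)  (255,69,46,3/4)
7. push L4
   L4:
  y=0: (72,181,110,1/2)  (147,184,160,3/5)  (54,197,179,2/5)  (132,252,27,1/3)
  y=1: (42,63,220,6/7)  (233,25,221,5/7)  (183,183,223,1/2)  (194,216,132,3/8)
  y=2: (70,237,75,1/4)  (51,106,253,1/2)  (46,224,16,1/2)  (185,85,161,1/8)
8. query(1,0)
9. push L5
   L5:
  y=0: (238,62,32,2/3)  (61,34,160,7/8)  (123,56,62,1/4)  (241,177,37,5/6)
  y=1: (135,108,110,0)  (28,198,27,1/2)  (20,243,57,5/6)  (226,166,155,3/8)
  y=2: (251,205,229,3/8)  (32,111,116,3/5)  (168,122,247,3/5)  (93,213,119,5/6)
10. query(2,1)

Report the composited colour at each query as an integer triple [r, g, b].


(1,0) stack=L1,L2; from [0,0,0]:
+L1 (α=1/5) → [13/5, 171/5, 87/5]
+L2 (α=3/4) → [733/20, 783/10, 3837/20]
rounded: [37, 78, 192]

at x=1,y=0 over L3,L4:
L3 α=1/2: [119/2, 22, 223/2]
L4 α=3/5: [112, 596/5, 703/5]
→ [112, 119, 141]

query (2,1) [L3,L4,L5] — begin 0,0,0
+L3 (α=0) → [0, 0, 0]
+L4 (α=1/2) → [183/2, 183/2, 223/2]
+L5 (α=5/6) → [383/12, 871/4, 793/12]
rounded: [32, 218, 66]


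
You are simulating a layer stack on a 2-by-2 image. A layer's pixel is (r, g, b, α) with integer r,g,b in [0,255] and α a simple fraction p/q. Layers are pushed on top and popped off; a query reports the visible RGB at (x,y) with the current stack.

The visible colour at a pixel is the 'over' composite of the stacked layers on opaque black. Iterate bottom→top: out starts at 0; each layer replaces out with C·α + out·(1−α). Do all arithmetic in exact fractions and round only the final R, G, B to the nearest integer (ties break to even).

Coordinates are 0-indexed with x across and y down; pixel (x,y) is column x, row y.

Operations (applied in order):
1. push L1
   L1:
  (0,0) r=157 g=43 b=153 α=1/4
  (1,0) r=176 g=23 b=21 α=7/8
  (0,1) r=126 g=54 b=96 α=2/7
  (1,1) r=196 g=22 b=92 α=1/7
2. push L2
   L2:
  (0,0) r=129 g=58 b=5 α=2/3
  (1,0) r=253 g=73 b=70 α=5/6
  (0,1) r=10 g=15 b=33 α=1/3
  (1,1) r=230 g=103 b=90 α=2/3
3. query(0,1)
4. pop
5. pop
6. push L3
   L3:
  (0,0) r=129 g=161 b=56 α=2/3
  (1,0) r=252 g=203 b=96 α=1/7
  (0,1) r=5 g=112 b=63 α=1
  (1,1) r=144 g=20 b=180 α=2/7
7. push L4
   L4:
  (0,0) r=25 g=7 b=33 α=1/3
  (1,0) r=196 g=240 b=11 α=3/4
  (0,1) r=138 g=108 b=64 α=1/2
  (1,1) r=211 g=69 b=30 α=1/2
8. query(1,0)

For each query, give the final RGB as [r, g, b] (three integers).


query (0,1) [L1,L2] — begin 0,0,0
L1 α=2/7: [36, 108/7, 192/7]
L2 α=1/3: [82/3, 107/7, 205/7]
= [27, 15, 29]

query (1,0) [L3,L4] — begin 0,0,0
after L3 α=1/7: [36, 29, 96/7]
after L4 α=3/4: [156, 749/4, 327/28]
→ [156, 187, 12]


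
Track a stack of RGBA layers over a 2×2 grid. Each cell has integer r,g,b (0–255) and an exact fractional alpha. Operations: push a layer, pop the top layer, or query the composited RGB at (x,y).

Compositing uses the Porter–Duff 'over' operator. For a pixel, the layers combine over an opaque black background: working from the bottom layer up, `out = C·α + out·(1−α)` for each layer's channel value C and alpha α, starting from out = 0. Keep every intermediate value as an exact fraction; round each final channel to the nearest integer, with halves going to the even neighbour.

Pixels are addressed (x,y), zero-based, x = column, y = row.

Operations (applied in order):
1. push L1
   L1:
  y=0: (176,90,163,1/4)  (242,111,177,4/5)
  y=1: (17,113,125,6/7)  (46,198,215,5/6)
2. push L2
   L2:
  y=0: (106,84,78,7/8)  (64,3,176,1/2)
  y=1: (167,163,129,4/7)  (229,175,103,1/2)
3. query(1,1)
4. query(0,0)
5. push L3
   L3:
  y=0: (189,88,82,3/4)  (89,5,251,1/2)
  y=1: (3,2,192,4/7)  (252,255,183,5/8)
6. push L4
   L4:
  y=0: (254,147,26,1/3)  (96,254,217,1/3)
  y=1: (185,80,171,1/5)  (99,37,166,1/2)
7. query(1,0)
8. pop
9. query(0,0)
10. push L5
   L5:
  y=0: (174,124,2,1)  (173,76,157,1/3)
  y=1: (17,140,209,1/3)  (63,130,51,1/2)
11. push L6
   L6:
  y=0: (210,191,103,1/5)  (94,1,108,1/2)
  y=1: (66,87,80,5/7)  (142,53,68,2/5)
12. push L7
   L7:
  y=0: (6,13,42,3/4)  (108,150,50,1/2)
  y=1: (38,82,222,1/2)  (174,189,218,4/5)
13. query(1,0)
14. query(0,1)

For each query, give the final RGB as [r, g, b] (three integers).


(1,1) stack=L1,L2; from [0,0,0]:
after L1 α=5/6: [115/3, 165, 1075/6]
after L2 α=1/2: [401/3, 170, 1693/12]
rounded: [134, 170, 141]

at x=0,y=0 over L1,L2:
after L1 α=1/4: [44, 45/2, 163/4]
after L2 α=7/8: [393/4, 1221/16, 2347/32]
→ [98, 76, 73]

at x=1,y=0 over L1,L2,L3,L4:
L1 α=4/5: [968/5, 444/5, 708/5]
L2 α=1/2: [644/5, 459/10, 794/5]
L3 α=1/2: [1089/10, 509/20, 2049/10]
L4 α=1/3: [523/5, 3049/30, 3134/15]
= [105, 102, 209]

at x=0,y=0 over L1,L2,L3:
+L1 (α=1/4) → [44, 45/2, 163/4]
+L2 (α=7/8) → [393/4, 1221/16, 2347/32]
+L3 (α=3/4) → [2661/16, 5445/64, 10219/128]
= [166, 85, 80]

at x=1,y=0 over L1,L2,L3,L5,L6,L7:
+L1 (α=4/5) → [968/5, 444/5, 708/5]
+L2 (α=1/2) → [644/5, 459/10, 794/5]
+L3 (α=1/2) → [1089/10, 509/20, 2049/10]
+L5 (α=1/3) → [1954/15, 423/10, 2834/15]
+L6 (α=1/2) → [1682/15, 433/20, 2227/15]
+L7 (α=1/2) → [1651/15, 3433/40, 2977/30]
→ [110, 86, 99]

(0,1) stack=L1,L2,L3,L5,L6,L7; from [0,0,0]:
after L1 α=6/7: [102/7, 678/7, 750/7]
after L2 α=4/7: [4982/49, 6598/49, 5862/49]
after L3 α=4/7: [15534/343, 20186/343, 55218/343]
after L5 α=1/3: [36899/1029, 29464/343, 182123/1029]
after L6 α=5/7: [413368/7203, 208133/2401, 775846/7203]
after L7 α=1/2: [343541/7203, 405015/4802, 1187456/7203]
rounded: [48, 84, 165]
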